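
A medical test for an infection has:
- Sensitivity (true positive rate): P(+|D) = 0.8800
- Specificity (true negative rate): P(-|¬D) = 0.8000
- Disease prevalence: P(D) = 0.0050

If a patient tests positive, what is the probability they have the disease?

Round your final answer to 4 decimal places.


Let D = has disease, + = positive test

Given:
- P(D) = 0.0050 (prevalence)
- P(+|D) = 0.8800 (sensitivity)
- P(-|¬D) = 0.8000 (specificity)
- P(+|¬D) = 0.2000 (false positive rate = 1 - specificity)

Step 1: Find P(+)
P(+) = P(+|D)P(D) + P(+|¬D)P(¬D)
     = 0.8800 × 0.0050 + 0.2000 × 0.9950
     = 0.00440000 + 0.19900000
     = 0.20340000

Step 2: Apply Bayes' theorem for P(D|+)
P(D|+) = P(+|D)P(D) / P(+)
       = 0.00440000 / 0.20340000
       = 0.0216


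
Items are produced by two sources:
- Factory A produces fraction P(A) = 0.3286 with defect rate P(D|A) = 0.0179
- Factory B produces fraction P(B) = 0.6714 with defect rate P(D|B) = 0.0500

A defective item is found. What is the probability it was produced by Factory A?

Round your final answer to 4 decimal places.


Let A = from Factory A, D = defective

Given:
- P(A) = 0.3286, P(B) = 0.6714
- P(D|A) = 0.0179, P(D|B) = 0.0500

Step 1: Find P(D)
P(D) = P(D|A)P(A) + P(D|B)P(B)
     = 0.0179 × 0.3286 + 0.0500 × 0.6714
     = 0.00588194 + 0.03357000
     = 0.03945194

Step 2: Apply Bayes' theorem
P(A|D) = P(D|A)P(A) / P(D)
       = 0.00588194 / 0.03945194
       = 0.1491


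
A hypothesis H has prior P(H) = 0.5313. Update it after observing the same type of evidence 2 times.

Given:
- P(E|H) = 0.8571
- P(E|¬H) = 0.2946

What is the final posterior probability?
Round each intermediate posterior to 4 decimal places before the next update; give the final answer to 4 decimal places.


Sequential Bayesian updating:

Initial prior: P(H) = 0.5313

Update 1:
  P(E) = 0.8571 × 0.5313 + 0.2946 × 0.4687 = 0.45537723 + 0.13807902 = 0.59345625
  P(H|E) = 0.45537723 / 0.59345625 = 0.7673

Update 2:
  P(E) = 0.8571 × 0.7673 + 0.2946 × 0.2327 = 0.65765283 + 0.06855342 = 0.72620625
  P(H|E) = 0.65765283 / 0.72620625 = 0.9056

Final posterior: 0.9056


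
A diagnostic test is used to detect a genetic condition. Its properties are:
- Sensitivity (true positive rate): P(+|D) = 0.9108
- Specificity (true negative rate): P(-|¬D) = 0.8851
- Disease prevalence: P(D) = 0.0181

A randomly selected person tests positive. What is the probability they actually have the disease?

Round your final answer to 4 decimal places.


Let D = has disease, + = positive test

Given:
- P(D) = 0.0181 (prevalence)
- P(+|D) = 0.9108 (sensitivity)
- P(-|¬D) = 0.8851 (specificity)
- P(+|¬D) = 0.1149 (false positive rate = 1 - specificity)

Step 1: Find P(+)
P(+) = P(+|D)P(D) + P(+|¬D)P(¬D)
     = 0.9108 × 0.0181 + 0.1149 × 0.9819
     = 0.01648548 + 0.11282031
     = 0.12930579

Step 2: Apply Bayes' theorem for P(D|+)
P(D|+) = P(+|D)P(D) / P(+)
       = 0.01648548 / 0.12930579
       = 0.1275


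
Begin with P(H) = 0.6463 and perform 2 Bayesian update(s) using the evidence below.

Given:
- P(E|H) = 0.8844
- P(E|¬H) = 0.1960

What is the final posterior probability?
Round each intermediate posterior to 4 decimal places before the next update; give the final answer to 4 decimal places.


Sequential Bayesian updating:

Initial prior: P(H) = 0.6463

Update 1:
  P(E) = 0.8844 × 0.6463 + 0.1960 × 0.3537 = 0.57158772 + 0.06932520 = 0.64091292
  P(H|E) = 0.57158772 / 0.64091292 = 0.8918

Update 2:
  P(E) = 0.8844 × 0.8918 + 0.1960 × 0.1082 = 0.78870792 + 0.02120720 = 0.80991512
  P(H|E) = 0.78870792 / 0.80991512 = 0.9738

Final posterior: 0.9738


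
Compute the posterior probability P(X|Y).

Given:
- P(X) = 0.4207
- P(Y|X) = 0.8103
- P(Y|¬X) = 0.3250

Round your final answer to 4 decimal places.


Bayes' theorem: P(X|Y) = P(Y|X) × P(X) / P(Y)

Step 1: Calculate P(Y) using law of total probability
P(Y) = P(Y|X)P(X) + P(Y|¬X)P(¬X)
     = 0.8103 × 0.4207 + 0.3250 × 0.5793
     = 0.34089321 + 0.18827250
     = 0.52916571

Step 2: Apply Bayes' theorem
P(X|Y) = P(Y|X) × P(X) / P(Y)
       = 0.34089321 / 0.52916571
       = 0.6442


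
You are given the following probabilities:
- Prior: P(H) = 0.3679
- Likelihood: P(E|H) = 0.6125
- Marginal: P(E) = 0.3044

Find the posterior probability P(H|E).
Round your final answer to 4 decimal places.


Using Bayes' theorem:

P(H|E) = P(E|H) × P(H) / P(E)
       = 0.6125 × 0.3679 / 0.3044
       = 0.22533875 / 0.3044
       = 0.7403

The evidence strengthens our belief in H.
Prior: 0.3679 → Posterior: 0.7403


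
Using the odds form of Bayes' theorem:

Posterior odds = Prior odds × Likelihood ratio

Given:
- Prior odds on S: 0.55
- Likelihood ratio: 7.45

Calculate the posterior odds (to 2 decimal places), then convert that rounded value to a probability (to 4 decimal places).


Step 1: Calculate posterior odds
Posterior odds = Prior odds × LR
               = 0.55 × 7.45
               = 4.10

Step 2: Convert to probability
P(S|E) = Posterior odds / (1 + Posterior odds)
       = 4.10 / (1 + 4.10)
       = 4.10 / 5.10
       = 0.8039

The evidence increased P(S) from 0.3548 to 0.8039.


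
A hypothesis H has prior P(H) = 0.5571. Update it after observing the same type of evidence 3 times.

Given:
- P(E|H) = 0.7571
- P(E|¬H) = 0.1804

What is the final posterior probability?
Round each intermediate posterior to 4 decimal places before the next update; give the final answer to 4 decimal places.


Sequential Bayesian updating:

Initial prior: P(H) = 0.5571

Update 1:
  P(E) = 0.7571 × 0.5571 + 0.1804 × 0.4429 = 0.42178041 + 0.07989916 = 0.50167957
  P(H|E) = 0.42178041 / 0.50167957 = 0.8407

Update 2:
  P(E) = 0.7571 × 0.8407 + 0.1804 × 0.1593 = 0.63649397 + 0.02873772 = 0.66523169
  P(H|E) = 0.63649397 / 0.66523169 = 0.9568

Update 3:
  P(E) = 0.7571 × 0.9568 + 0.1804 × 0.0432 = 0.72439328 + 0.00779328 = 0.73218656
  P(H|E) = 0.72439328 / 0.73218656 = 0.9894

Final posterior: 0.9894


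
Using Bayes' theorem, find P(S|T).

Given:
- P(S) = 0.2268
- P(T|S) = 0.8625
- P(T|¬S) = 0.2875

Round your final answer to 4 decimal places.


Bayes' theorem: P(S|T) = P(T|S) × P(S) / P(T)

Step 1: Calculate P(T) using law of total probability
P(T) = P(T|S)P(S) + P(T|¬S)P(¬S)
     = 0.8625 × 0.2268 + 0.2875 × 0.7732
     = 0.19561500 + 0.22229500
     = 0.41791000

Step 2: Apply Bayes' theorem
P(S|T) = P(T|S) × P(S) / P(T)
       = 0.19561500 / 0.41791000
       = 0.4681


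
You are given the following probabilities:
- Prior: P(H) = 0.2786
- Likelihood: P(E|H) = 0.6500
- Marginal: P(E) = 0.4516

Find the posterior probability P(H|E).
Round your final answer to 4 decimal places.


Using Bayes' theorem:

P(H|E) = P(E|H) × P(H) / P(E)
       = 0.6500 × 0.2786 / 0.4516
       = 0.18109000 / 0.4516
       = 0.4010

The evidence strengthens our belief in H.
Prior: 0.2786 → Posterior: 0.4010


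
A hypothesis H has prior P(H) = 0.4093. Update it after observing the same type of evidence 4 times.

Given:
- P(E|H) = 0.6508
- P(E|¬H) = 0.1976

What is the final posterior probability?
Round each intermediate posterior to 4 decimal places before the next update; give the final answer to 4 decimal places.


Sequential Bayesian updating:

Initial prior: P(H) = 0.4093

Update 1:
  P(E) = 0.6508 × 0.4093 + 0.1976 × 0.5907 = 0.26637244 + 0.11672232 = 0.38309476
  P(H|E) = 0.26637244 / 0.38309476 = 0.6953

Update 2:
  P(E) = 0.6508 × 0.6953 + 0.1976 × 0.3047 = 0.45250124 + 0.06020872 = 0.51270996
  P(H|E) = 0.45250124 / 0.51270996 = 0.8826

Update 3:
  P(E) = 0.6508 × 0.8826 + 0.1976 × 0.1174 = 0.57439608 + 0.02319824 = 0.59759432
  P(H|E) = 0.57439608 / 0.59759432 = 0.9612

Update 4:
  P(E) = 0.6508 × 0.9612 + 0.1976 × 0.0388 = 0.62554896 + 0.00766688 = 0.63321584
  P(H|E) = 0.62554896 / 0.63321584 = 0.9879

Final posterior: 0.9879


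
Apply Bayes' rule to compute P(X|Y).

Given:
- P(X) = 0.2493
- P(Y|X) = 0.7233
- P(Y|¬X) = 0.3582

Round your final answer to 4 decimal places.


Bayes' theorem: P(X|Y) = P(Y|X) × P(X) / P(Y)

Step 1: Calculate P(Y) using law of total probability
P(Y) = P(Y|X)P(X) + P(Y|¬X)P(¬X)
     = 0.7233 × 0.2493 + 0.3582 × 0.7507
     = 0.18031869 + 0.26890074
     = 0.44921943

Step 2: Apply Bayes' theorem
P(X|Y) = P(Y|X) × P(X) / P(Y)
       = 0.18031869 / 0.44921943
       = 0.4014


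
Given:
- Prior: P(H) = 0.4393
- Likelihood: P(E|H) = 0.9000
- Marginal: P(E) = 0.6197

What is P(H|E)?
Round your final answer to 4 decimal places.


Using Bayes' theorem:

P(H|E) = P(E|H) × P(H) / P(E)
       = 0.9000 × 0.4393 / 0.6197
       = 0.39537000 / 0.6197
       = 0.6380

The evidence strengthens our belief in H.
Prior: 0.4393 → Posterior: 0.6380


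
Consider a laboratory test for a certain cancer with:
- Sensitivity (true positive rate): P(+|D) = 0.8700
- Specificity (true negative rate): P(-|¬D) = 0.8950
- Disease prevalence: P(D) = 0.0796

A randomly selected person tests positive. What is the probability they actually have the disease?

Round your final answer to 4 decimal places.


Let D = has disease, + = positive test

Given:
- P(D) = 0.0796 (prevalence)
- P(+|D) = 0.8700 (sensitivity)
- P(-|¬D) = 0.8950 (specificity)
- P(+|¬D) = 0.1050 (false positive rate = 1 - specificity)

Step 1: Find P(+)
P(+) = P(+|D)P(D) + P(+|¬D)P(¬D)
     = 0.8700 × 0.0796 + 0.1050 × 0.9204
     = 0.06925200 + 0.09664200
     = 0.16589400

Step 2: Apply Bayes' theorem for P(D|+)
P(D|+) = P(+|D)P(D) / P(+)
       = 0.06925200 / 0.16589400
       = 0.4174


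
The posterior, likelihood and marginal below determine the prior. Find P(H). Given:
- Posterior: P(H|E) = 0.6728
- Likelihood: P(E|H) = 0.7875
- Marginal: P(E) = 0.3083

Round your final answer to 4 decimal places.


From Bayes' theorem: P(H|E) = P(E|H) × P(H) / P(E)

Rearranging for P(H):
P(H) = P(H|E) × P(E) / P(E|H)
     = 0.6728 × 0.3083 / 0.7875
     = 0.20742424 / 0.7875
     = 0.2634


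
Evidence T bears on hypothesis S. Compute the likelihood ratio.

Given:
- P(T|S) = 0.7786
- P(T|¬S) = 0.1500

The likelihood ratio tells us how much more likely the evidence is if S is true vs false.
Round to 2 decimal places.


Likelihood Ratio (LR) = P(T|S) / P(T|¬S)

LR = 0.7786 / 0.1500
   = 5.19

The evidence is 5.19 times more likely if S is true than if S is false.
Because LR exceeds 1, T is evidence for S.


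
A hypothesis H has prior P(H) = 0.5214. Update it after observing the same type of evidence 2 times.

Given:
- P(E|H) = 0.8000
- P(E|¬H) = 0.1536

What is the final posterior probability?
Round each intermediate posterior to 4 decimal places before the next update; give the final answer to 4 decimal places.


Sequential Bayesian updating:

Initial prior: P(H) = 0.5214

Update 1:
  P(E) = 0.8000 × 0.5214 + 0.1536 × 0.4786 = 0.41712000 + 0.07351296 = 0.49063296
  P(H|E) = 0.41712000 / 0.49063296 = 0.8502

Update 2:
  P(E) = 0.8000 × 0.8502 + 0.1536 × 0.1498 = 0.68016000 + 0.02300928 = 0.70316928
  P(H|E) = 0.68016000 / 0.70316928 = 0.9673

Final posterior: 0.9673


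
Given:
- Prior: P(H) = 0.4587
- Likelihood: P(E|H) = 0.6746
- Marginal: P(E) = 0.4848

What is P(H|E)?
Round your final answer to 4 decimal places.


Using Bayes' theorem:

P(H|E) = P(E|H) × P(H) / P(E)
       = 0.6746 × 0.4587 / 0.4848
       = 0.30943902 / 0.4848
       = 0.6383

The evidence strengthens our belief in H.
Prior: 0.4587 → Posterior: 0.6383


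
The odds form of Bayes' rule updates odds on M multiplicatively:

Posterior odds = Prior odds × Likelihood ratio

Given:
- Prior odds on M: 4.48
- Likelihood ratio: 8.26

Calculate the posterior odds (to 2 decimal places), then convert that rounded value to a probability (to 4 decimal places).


Step 1: Calculate posterior odds
Posterior odds = Prior odds × LR
               = 4.48 × 8.26
               = 37.00

Step 2: Convert to probability
P(M|E) = Posterior odds / (1 + Posterior odds)
       = 37.00 / (1 + 37.00)
       = 37.00 / 38.00
       = 0.9737

The evidence increased P(M) from 0.8175 to 0.9737.


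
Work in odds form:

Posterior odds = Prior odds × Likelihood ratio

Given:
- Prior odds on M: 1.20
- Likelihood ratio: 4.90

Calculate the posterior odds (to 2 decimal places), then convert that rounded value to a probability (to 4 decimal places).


Step 1: Calculate posterior odds
Posterior odds = Prior odds × LR
               = 1.20 × 4.90
               = 5.88

Step 2: Convert to probability
P(M|E) = Posterior odds / (1 + Posterior odds)
       = 5.88 / (1 + 5.88)
       = 5.88 / 6.88
       = 0.8547

The evidence increased P(M) from 0.5455 to 0.8547.


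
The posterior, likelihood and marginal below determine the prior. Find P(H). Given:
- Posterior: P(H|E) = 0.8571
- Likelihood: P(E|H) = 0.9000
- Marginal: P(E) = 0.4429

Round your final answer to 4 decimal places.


From Bayes' theorem: P(H|E) = P(E|H) × P(H) / P(E)

Rearranging for P(H):
P(H) = P(H|E) × P(E) / P(E|H)
     = 0.8571 × 0.4429 / 0.9000
     = 0.37960959 / 0.9000
     = 0.4218


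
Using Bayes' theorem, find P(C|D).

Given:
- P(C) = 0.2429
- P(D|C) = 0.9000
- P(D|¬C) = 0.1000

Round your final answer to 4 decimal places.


Bayes' theorem: P(C|D) = P(D|C) × P(C) / P(D)

Step 1: Calculate P(D) using law of total probability
P(D) = P(D|C)P(C) + P(D|¬C)P(¬C)
     = 0.9000 × 0.2429 + 0.1000 × 0.7571
     = 0.21861000 + 0.07571000
     = 0.29432000

Step 2: Apply Bayes' theorem
P(C|D) = P(D|C) × P(C) / P(D)
       = 0.21861000 / 0.29432000
       = 0.7428


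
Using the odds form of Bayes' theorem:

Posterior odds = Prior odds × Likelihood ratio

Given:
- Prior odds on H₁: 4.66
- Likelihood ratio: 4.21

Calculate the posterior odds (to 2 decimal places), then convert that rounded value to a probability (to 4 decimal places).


Step 1: Calculate posterior odds
Posterior odds = Prior odds × LR
               = 4.66 × 4.21
               = 19.62

Step 2: Convert to probability
P(H₁|E) = Posterior odds / (1 + Posterior odds)
       = 19.62 / (1 + 19.62)
       = 19.62 / 20.62
       = 0.9515

The evidence increased P(H₁) from 0.8233 to 0.9515.


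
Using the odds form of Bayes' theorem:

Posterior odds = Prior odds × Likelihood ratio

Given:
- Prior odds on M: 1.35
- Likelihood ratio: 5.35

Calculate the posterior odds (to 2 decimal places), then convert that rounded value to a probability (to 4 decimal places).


Step 1: Calculate posterior odds
Posterior odds = Prior odds × LR
               = 1.35 × 5.35
               = 7.22

Step 2: Convert to probability
P(M|E) = Posterior odds / (1 + Posterior odds)
       = 7.22 / (1 + 7.22)
       = 7.22 / 8.22
       = 0.8783

The evidence increased P(M) from 0.5745 to 0.8783.


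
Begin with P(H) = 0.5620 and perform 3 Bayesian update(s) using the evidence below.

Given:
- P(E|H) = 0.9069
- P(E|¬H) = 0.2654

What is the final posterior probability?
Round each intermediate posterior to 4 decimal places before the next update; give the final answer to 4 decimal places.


Sequential Bayesian updating:

Initial prior: P(H) = 0.5620

Update 1:
  P(E) = 0.9069 × 0.5620 + 0.2654 × 0.4380 = 0.50967780 + 0.11624520 = 0.62592300
  P(H|E) = 0.50967780 / 0.62592300 = 0.8143

Update 2:
  P(E) = 0.9069 × 0.8143 + 0.2654 × 0.1857 = 0.73848867 + 0.04928478 = 0.78777345
  P(H|E) = 0.73848867 / 0.78777345 = 0.9374

Update 3:
  P(E) = 0.9069 × 0.9374 + 0.2654 × 0.0626 = 0.85012806 + 0.01661404 = 0.86674210
  P(H|E) = 0.85012806 / 0.86674210 = 0.9808

Final posterior: 0.9808


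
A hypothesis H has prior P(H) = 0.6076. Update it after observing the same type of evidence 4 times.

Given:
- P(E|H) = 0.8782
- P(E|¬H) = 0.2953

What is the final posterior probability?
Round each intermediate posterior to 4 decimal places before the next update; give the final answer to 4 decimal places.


Sequential Bayesian updating:

Initial prior: P(H) = 0.6076

Update 1:
  P(E) = 0.8782 × 0.6076 + 0.2953 × 0.3924 = 0.53359432 + 0.11587572 = 0.64947004
  P(H|E) = 0.53359432 / 0.64947004 = 0.8216

Update 2:
  P(E) = 0.8782 × 0.8216 + 0.2953 × 0.1784 = 0.72152912 + 0.05268152 = 0.77421064
  P(H|E) = 0.72152912 / 0.77421064 = 0.9320

Update 3:
  P(E) = 0.8782 × 0.9320 + 0.2953 × 0.0680 = 0.81848240 + 0.02008040 = 0.83856280
  P(H|E) = 0.81848240 / 0.83856280 = 0.9761

Update 4:
  P(E) = 0.8782 × 0.9761 + 0.2953 × 0.0239 = 0.85721102 + 0.00705767 = 0.86426869
  P(H|E) = 0.85721102 / 0.86426869 = 0.9918

Final posterior: 0.9918


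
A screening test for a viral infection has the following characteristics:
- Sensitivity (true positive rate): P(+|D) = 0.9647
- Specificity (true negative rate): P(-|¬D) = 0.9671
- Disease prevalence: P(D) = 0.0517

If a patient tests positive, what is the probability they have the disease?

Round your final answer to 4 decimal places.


Let D = has disease, + = positive test

Given:
- P(D) = 0.0517 (prevalence)
- P(+|D) = 0.9647 (sensitivity)
- P(-|¬D) = 0.9671 (specificity)
- P(+|¬D) = 0.0329 (false positive rate = 1 - specificity)

Step 1: Find P(+)
P(+) = P(+|D)P(D) + P(+|¬D)P(¬D)
     = 0.9647 × 0.0517 + 0.0329 × 0.9483
     = 0.04987499 + 0.03119907
     = 0.08107406

Step 2: Apply Bayes' theorem for P(D|+)
P(D|+) = P(+|D)P(D) / P(+)
       = 0.04987499 / 0.08107406
       = 0.6152


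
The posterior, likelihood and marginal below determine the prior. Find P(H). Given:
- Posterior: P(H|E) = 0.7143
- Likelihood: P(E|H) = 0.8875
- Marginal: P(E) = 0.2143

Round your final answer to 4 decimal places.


From Bayes' theorem: P(H|E) = P(E|H) × P(H) / P(E)

Rearranging for P(H):
P(H) = P(H|E) × P(E) / P(E|H)
     = 0.7143 × 0.2143 / 0.8875
     = 0.15307449 / 0.8875
     = 0.1725


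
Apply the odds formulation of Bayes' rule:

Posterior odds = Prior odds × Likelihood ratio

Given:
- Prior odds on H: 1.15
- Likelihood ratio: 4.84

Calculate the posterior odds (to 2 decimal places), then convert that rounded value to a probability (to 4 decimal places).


Step 1: Calculate posterior odds
Posterior odds = Prior odds × LR
               = 1.15 × 4.84
               = 5.57

Step 2: Convert to probability
P(H|E) = Posterior odds / (1 + Posterior odds)
       = 5.57 / (1 + 5.57)
       = 5.57 / 6.57
       = 0.8478

The evidence increased P(H) from 0.5349 to 0.8478.


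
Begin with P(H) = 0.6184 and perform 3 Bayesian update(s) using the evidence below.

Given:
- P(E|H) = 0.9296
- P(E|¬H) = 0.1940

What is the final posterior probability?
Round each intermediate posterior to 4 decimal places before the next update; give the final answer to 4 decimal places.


Sequential Bayesian updating:

Initial prior: P(H) = 0.6184

Update 1:
  P(E) = 0.9296 × 0.6184 + 0.1940 × 0.3816 = 0.57486464 + 0.07403040 = 0.64889504
  P(H|E) = 0.57486464 / 0.64889504 = 0.8859

Update 2:
  P(E) = 0.9296 × 0.8859 + 0.1940 × 0.1141 = 0.82353264 + 0.02213540 = 0.84566804
  P(H|E) = 0.82353264 / 0.84566804 = 0.9738

Update 3:
  P(E) = 0.9296 × 0.9738 + 0.1940 × 0.0262 = 0.90524448 + 0.00508280 = 0.91032728
  P(H|E) = 0.90524448 / 0.91032728 = 0.9944

Final posterior: 0.9944


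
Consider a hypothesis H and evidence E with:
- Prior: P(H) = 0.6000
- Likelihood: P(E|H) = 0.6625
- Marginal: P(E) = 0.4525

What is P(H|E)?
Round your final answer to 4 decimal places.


Using Bayes' theorem:

P(H|E) = P(E|H) × P(H) / P(E)
       = 0.6625 × 0.6000 / 0.4525
       = 0.39750000 / 0.4525
       = 0.8785

The evidence strengthens our belief in H.
Prior: 0.6000 → Posterior: 0.8785


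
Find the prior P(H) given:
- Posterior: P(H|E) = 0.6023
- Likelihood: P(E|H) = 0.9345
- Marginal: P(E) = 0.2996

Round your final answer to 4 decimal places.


From Bayes' theorem: P(H|E) = P(E|H) × P(H) / P(E)

Rearranging for P(H):
P(H) = P(H|E) × P(E) / P(E|H)
     = 0.6023 × 0.2996 / 0.9345
     = 0.18044908 / 0.9345
     = 0.1931


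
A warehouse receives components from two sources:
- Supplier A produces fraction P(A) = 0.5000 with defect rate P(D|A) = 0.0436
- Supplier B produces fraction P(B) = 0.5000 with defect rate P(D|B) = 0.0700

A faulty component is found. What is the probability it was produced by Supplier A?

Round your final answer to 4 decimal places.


Let A = from Supplier A, D = faulty

Given:
- P(A) = 0.5000, P(B) = 0.5000
- P(D|A) = 0.0436, P(D|B) = 0.0700

Step 1: Find P(D)
P(D) = P(D|A)P(A) + P(D|B)P(B)
     = 0.0436 × 0.5000 + 0.0700 × 0.5000
     = 0.02180000 + 0.03500000
     = 0.05680000

Step 2: Apply Bayes' theorem
P(A|D) = P(D|A)P(A) / P(D)
       = 0.02180000 / 0.05680000
       = 0.3838


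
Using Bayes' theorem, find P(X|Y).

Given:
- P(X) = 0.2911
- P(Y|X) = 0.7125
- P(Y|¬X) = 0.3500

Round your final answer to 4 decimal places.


Bayes' theorem: P(X|Y) = P(Y|X) × P(X) / P(Y)

Step 1: Calculate P(Y) using law of total probability
P(Y) = P(Y|X)P(X) + P(Y|¬X)P(¬X)
     = 0.7125 × 0.2911 + 0.3500 × 0.7089
     = 0.20740875 + 0.24811500
     = 0.45552375

Step 2: Apply Bayes' theorem
P(X|Y) = P(Y|X) × P(X) / P(Y)
       = 0.20740875 / 0.45552375
       = 0.4553


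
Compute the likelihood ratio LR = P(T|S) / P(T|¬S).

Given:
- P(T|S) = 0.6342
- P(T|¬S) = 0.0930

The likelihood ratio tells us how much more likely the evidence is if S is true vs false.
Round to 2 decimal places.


Likelihood Ratio (LR) = P(T|S) / P(T|¬S)

LR = 0.6342 / 0.0930
   = 6.82

The evidence is 6.82 times more likely if S is true than if S is false.
LR > 1, so observing T raises the odds in favor of S.


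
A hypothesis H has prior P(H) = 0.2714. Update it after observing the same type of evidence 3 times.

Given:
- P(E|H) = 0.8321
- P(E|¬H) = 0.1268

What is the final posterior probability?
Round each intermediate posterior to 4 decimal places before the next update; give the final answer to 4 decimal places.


Sequential Bayesian updating:

Initial prior: P(H) = 0.2714

Update 1:
  P(E) = 0.8321 × 0.2714 + 0.1268 × 0.7286 = 0.22583194 + 0.09238648 = 0.31821842
  P(H|E) = 0.22583194 / 0.31821842 = 0.7097

Update 2:
  P(E) = 0.8321 × 0.7097 + 0.1268 × 0.2903 = 0.59054137 + 0.03681004 = 0.62735141
  P(H|E) = 0.59054137 / 0.62735141 = 0.9413

Update 3:
  P(E) = 0.8321 × 0.9413 + 0.1268 × 0.0587 = 0.78325573 + 0.00744316 = 0.79069889
  P(H|E) = 0.78325573 / 0.79069889 = 0.9906

Final posterior: 0.9906


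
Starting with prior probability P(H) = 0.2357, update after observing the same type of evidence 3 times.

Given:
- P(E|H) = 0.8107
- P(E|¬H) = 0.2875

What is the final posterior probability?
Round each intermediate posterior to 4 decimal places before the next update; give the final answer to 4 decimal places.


Sequential Bayesian updating:

Initial prior: P(H) = 0.2357

Update 1:
  P(E) = 0.8107 × 0.2357 + 0.2875 × 0.7643 = 0.19108199 + 0.21973625 = 0.41081824
  P(H|E) = 0.19108199 / 0.41081824 = 0.4651

Update 2:
  P(E) = 0.8107 × 0.4651 + 0.2875 × 0.5349 = 0.37705657 + 0.15378375 = 0.53084032
  P(H|E) = 0.37705657 / 0.53084032 = 0.7103

Update 3:
  P(E) = 0.8107 × 0.7103 + 0.2875 × 0.2897 = 0.57584021 + 0.08328875 = 0.65912896
  P(H|E) = 0.57584021 / 0.65912896 = 0.8736

Final posterior: 0.8736


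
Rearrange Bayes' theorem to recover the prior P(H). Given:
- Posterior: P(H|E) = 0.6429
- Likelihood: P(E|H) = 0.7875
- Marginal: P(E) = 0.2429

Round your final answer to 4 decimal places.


From Bayes' theorem: P(H|E) = P(E|H) × P(H) / P(E)

Rearranging for P(H):
P(H) = P(H|E) × P(E) / P(E|H)
     = 0.6429 × 0.2429 / 0.7875
     = 0.15616041 / 0.7875
     = 0.1983


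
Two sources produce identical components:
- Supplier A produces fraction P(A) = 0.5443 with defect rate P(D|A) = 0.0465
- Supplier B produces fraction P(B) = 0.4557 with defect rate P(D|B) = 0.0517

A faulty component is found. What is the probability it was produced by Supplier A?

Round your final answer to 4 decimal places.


Let A = from Supplier A, D = faulty

Given:
- P(A) = 0.5443, P(B) = 0.4557
- P(D|A) = 0.0465, P(D|B) = 0.0517

Step 1: Find P(D)
P(D) = P(D|A)P(A) + P(D|B)P(B)
     = 0.0465 × 0.5443 + 0.0517 × 0.4557
     = 0.02530995 + 0.02355969
     = 0.04886964

Step 2: Apply Bayes' theorem
P(A|D) = P(D|A)P(A) / P(D)
       = 0.02530995 / 0.04886964
       = 0.5179


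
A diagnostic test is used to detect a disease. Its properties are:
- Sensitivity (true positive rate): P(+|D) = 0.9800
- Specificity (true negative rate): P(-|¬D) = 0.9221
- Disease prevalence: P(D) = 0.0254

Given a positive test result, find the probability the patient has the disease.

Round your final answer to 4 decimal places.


Let D = has disease, + = positive test

Given:
- P(D) = 0.0254 (prevalence)
- P(+|D) = 0.9800 (sensitivity)
- P(-|¬D) = 0.9221 (specificity)
- P(+|¬D) = 0.0779 (false positive rate = 1 - specificity)

Step 1: Find P(+)
P(+) = P(+|D)P(D) + P(+|¬D)P(¬D)
     = 0.9800 × 0.0254 + 0.0779 × 0.9746
     = 0.02489200 + 0.07592134
     = 0.10081334

Step 2: Apply Bayes' theorem for P(D|+)
P(D|+) = P(+|D)P(D) / P(+)
       = 0.02489200 / 0.10081334
       = 0.2469


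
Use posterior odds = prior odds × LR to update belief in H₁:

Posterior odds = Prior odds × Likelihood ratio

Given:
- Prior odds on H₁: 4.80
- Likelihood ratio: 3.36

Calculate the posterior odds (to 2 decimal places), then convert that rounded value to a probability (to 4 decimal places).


Step 1: Calculate posterior odds
Posterior odds = Prior odds × LR
               = 4.80 × 3.36
               = 16.13

Step 2: Convert to probability
P(H₁|E) = Posterior odds / (1 + Posterior odds)
       = 16.13 / (1 + 16.13)
       = 16.13 / 17.13
       = 0.9416

The evidence increased P(H₁) from 0.8276 to 0.9416.


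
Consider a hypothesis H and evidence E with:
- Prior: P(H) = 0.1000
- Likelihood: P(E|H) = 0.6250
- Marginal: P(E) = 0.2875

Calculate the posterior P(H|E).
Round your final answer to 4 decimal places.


Using Bayes' theorem:

P(H|E) = P(E|H) × P(H) / P(E)
       = 0.6250 × 0.1000 / 0.2875
       = 0.06250000 / 0.2875
       = 0.2174

The evidence strengthens our belief in H.
Prior: 0.1000 → Posterior: 0.2174


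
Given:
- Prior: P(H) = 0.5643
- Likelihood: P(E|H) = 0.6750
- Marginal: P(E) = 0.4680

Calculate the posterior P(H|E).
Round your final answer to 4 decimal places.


Using Bayes' theorem:

P(H|E) = P(E|H) × P(H) / P(E)
       = 0.6750 × 0.5643 / 0.4680
       = 0.38090250 / 0.4680
       = 0.8139

The evidence strengthens our belief in H.
Prior: 0.5643 → Posterior: 0.8139


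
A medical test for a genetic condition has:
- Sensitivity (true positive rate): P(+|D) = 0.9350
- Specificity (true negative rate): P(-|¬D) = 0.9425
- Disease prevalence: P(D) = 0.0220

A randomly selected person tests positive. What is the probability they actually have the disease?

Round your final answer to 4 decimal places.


Let D = has disease, + = positive test

Given:
- P(D) = 0.0220 (prevalence)
- P(+|D) = 0.9350 (sensitivity)
- P(-|¬D) = 0.9425 (specificity)
- P(+|¬D) = 0.0575 (false positive rate = 1 - specificity)

Step 1: Find P(+)
P(+) = P(+|D)P(D) + P(+|¬D)P(¬D)
     = 0.9350 × 0.0220 + 0.0575 × 0.9780
     = 0.02057000 + 0.05623500
     = 0.07680500

Step 2: Apply Bayes' theorem for P(D|+)
P(D|+) = P(+|D)P(D) / P(+)
       = 0.02057000 / 0.07680500
       = 0.2678


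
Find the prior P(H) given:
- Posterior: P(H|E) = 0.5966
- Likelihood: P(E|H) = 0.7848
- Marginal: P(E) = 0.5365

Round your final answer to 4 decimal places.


From Bayes' theorem: P(H|E) = P(E|H) × P(H) / P(E)

Rearranging for P(H):
P(H) = P(H|E) × P(E) / P(E|H)
     = 0.5966 × 0.5365 / 0.7848
     = 0.32007590 / 0.7848
     = 0.4078


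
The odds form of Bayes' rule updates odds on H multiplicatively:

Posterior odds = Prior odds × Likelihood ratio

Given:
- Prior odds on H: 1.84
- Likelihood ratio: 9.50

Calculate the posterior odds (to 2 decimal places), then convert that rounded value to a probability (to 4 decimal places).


Step 1: Calculate posterior odds
Posterior odds = Prior odds × LR
               = 1.84 × 9.50
               = 17.48

Step 2: Convert to probability
P(H|E) = Posterior odds / (1 + Posterior odds)
       = 17.48 / (1 + 17.48)
       = 17.48 / 18.48
       = 0.9459

The evidence increased P(H) from 0.6479 to 0.9459.


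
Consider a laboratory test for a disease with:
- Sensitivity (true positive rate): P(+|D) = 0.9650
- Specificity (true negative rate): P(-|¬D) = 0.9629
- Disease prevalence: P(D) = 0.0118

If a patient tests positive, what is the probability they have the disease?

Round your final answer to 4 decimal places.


Let D = has disease, + = positive test

Given:
- P(D) = 0.0118 (prevalence)
- P(+|D) = 0.9650 (sensitivity)
- P(-|¬D) = 0.9629 (specificity)
- P(+|¬D) = 0.0371 (false positive rate = 1 - specificity)

Step 1: Find P(+)
P(+) = P(+|D)P(D) + P(+|¬D)P(¬D)
     = 0.9650 × 0.0118 + 0.0371 × 0.9882
     = 0.01138700 + 0.03666222
     = 0.04804922

Step 2: Apply Bayes' theorem for P(D|+)
P(D|+) = P(+|D)P(D) / P(+)
       = 0.01138700 / 0.04804922
       = 0.2370


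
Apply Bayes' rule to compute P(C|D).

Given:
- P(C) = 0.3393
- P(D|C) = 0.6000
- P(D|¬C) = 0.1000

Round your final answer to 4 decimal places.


Bayes' theorem: P(C|D) = P(D|C) × P(C) / P(D)

Step 1: Calculate P(D) using law of total probability
P(D) = P(D|C)P(C) + P(D|¬C)P(¬C)
     = 0.6000 × 0.3393 + 0.1000 × 0.6607
     = 0.20358000 + 0.06607000
     = 0.26965000

Step 2: Apply Bayes' theorem
P(C|D) = P(D|C) × P(C) / P(D)
       = 0.20358000 / 0.26965000
       = 0.7550


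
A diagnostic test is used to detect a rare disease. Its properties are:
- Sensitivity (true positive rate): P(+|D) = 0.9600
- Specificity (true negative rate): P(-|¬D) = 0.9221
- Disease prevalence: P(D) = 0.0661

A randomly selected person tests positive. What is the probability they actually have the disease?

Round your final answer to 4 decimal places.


Let D = has disease, + = positive test

Given:
- P(D) = 0.0661 (prevalence)
- P(+|D) = 0.9600 (sensitivity)
- P(-|¬D) = 0.9221 (specificity)
- P(+|¬D) = 0.0779 (false positive rate = 1 - specificity)

Step 1: Find P(+)
P(+) = P(+|D)P(D) + P(+|¬D)P(¬D)
     = 0.9600 × 0.0661 + 0.0779 × 0.9339
     = 0.06345600 + 0.07275081
     = 0.13620681

Step 2: Apply Bayes' theorem for P(D|+)
P(D|+) = P(+|D)P(D) / P(+)
       = 0.06345600 / 0.13620681
       = 0.4659


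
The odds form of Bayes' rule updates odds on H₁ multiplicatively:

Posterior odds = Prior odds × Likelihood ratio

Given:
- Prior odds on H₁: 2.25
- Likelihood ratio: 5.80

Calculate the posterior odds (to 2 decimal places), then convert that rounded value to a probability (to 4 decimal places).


Step 1: Calculate posterior odds
Posterior odds = Prior odds × LR
               = 2.25 × 5.80
               = 13.05

Step 2: Convert to probability
P(H₁|E) = Posterior odds / (1 + Posterior odds)
       = 13.05 / (1 + 13.05)
       = 13.05 / 14.05
       = 0.9288

The evidence increased P(H₁) from 0.6923 to 0.9288.


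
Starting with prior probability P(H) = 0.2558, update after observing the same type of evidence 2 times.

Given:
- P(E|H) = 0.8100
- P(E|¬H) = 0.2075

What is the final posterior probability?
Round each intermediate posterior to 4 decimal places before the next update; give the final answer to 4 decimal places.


Sequential Bayesian updating:

Initial prior: P(H) = 0.2558

Update 1:
  P(E) = 0.8100 × 0.2558 + 0.2075 × 0.7442 = 0.20719800 + 0.15442150 = 0.36161950
  P(H|E) = 0.20719800 / 0.36161950 = 0.5730

Update 2:
  P(E) = 0.8100 × 0.5730 + 0.2075 × 0.4270 = 0.46413000 + 0.08860250 = 0.55273250
  P(H|E) = 0.46413000 / 0.55273250 = 0.8397

Final posterior: 0.8397


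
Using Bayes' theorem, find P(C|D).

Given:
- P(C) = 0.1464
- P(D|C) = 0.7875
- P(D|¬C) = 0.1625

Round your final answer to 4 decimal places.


Bayes' theorem: P(C|D) = P(D|C) × P(C) / P(D)

Step 1: Calculate P(D) using law of total probability
P(D) = P(D|C)P(C) + P(D|¬C)P(¬C)
     = 0.7875 × 0.1464 + 0.1625 × 0.8536
     = 0.11529000 + 0.13871000
     = 0.25400000

Step 2: Apply Bayes' theorem
P(C|D) = P(D|C) × P(C) / P(D)
       = 0.11529000 / 0.25400000
       = 0.4539


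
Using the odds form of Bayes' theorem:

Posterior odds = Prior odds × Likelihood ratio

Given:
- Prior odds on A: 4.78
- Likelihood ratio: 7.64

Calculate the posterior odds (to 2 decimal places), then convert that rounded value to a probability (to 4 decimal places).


Step 1: Calculate posterior odds
Posterior odds = Prior odds × LR
               = 4.78 × 7.64
               = 36.52

Step 2: Convert to probability
P(A|E) = Posterior odds / (1 + Posterior odds)
       = 36.52 / (1 + 36.52)
       = 36.52 / 37.52
       = 0.9733

The evidence increased P(A) from 0.8270 to 0.9733.


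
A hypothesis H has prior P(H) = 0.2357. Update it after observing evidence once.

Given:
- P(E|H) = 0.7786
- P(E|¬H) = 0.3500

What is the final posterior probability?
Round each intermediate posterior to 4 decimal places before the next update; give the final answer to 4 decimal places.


Sequential Bayesian updating:

Initial prior: P(H) = 0.2357

Update 1:
  P(E) = 0.7786 × 0.2357 + 0.3500 × 0.7643 = 0.18351602 + 0.26750500 = 0.45102102
  P(H|E) = 0.18351602 / 0.45102102 = 0.4069

Final posterior: 0.4069


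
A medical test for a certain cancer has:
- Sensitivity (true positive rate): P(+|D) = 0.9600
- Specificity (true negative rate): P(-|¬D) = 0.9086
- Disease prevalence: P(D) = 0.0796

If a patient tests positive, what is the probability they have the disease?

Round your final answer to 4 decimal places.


Let D = has disease, + = positive test

Given:
- P(D) = 0.0796 (prevalence)
- P(+|D) = 0.9600 (sensitivity)
- P(-|¬D) = 0.9086 (specificity)
- P(+|¬D) = 0.0914 (false positive rate = 1 - specificity)

Step 1: Find P(+)
P(+) = P(+|D)P(D) + P(+|¬D)P(¬D)
     = 0.9600 × 0.0796 + 0.0914 × 0.9204
     = 0.07641600 + 0.08412456
     = 0.16054056

Step 2: Apply Bayes' theorem for P(D|+)
P(D|+) = P(+|D)P(D) / P(+)
       = 0.07641600 / 0.16054056
       = 0.4760


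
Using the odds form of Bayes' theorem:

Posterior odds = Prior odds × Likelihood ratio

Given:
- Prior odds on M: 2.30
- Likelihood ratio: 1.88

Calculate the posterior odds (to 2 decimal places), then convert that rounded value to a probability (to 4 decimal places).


Step 1: Calculate posterior odds
Posterior odds = Prior odds × LR
               = 2.30 × 1.88
               = 4.32

Step 2: Convert to probability
P(M|E) = Posterior odds / (1 + Posterior odds)
       = 4.32 / (1 + 4.32)
       = 4.32 / 5.32
       = 0.8120

The evidence increased P(M) from 0.6970 to 0.8120.


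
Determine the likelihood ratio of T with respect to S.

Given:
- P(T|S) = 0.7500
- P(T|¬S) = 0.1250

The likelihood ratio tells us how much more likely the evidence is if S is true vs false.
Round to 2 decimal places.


Likelihood Ratio (LR) = P(T|S) / P(T|¬S)

LR = 0.7500 / 0.1250
   = 6.00

The evidence is 6.00 times more likely if S is true than if S is false.
Because LR exceeds 1, T is evidence for S.


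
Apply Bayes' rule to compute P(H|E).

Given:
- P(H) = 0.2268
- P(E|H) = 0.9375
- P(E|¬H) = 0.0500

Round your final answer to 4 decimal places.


Bayes' theorem: P(H|E) = P(E|H) × P(H) / P(E)

Step 1: Calculate P(E) using law of total probability
P(E) = P(E|H)P(H) + P(E|¬H)P(¬H)
     = 0.9375 × 0.2268 + 0.0500 × 0.7732
     = 0.21262500 + 0.03866000
     = 0.25128500

Step 2: Apply Bayes' theorem
P(H|E) = P(E|H) × P(H) / P(E)
       = 0.21262500 / 0.25128500
       = 0.8462


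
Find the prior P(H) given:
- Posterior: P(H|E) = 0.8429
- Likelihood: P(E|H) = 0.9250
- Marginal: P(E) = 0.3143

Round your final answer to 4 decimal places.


From Bayes' theorem: P(H|E) = P(E|H) × P(H) / P(E)

Rearranging for P(H):
P(H) = P(H|E) × P(E) / P(E|H)
     = 0.8429 × 0.3143 / 0.9250
     = 0.26492347 / 0.9250
     = 0.2864


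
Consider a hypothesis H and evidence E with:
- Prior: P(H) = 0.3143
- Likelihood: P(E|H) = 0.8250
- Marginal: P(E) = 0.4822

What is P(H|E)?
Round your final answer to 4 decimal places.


Using Bayes' theorem:

P(H|E) = P(E|H) × P(H) / P(E)
       = 0.8250 × 0.3143 / 0.4822
       = 0.25929750 / 0.4822
       = 0.5377

The evidence strengthens our belief in H.
Prior: 0.3143 → Posterior: 0.5377


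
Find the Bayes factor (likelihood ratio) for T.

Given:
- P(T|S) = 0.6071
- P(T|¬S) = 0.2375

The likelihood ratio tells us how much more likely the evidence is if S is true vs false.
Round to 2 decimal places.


Likelihood Ratio (LR) = P(T|S) / P(T|¬S)

LR = 0.6071 / 0.2375
   = 2.56

The evidence is 2.56 times more likely if S is true than if S is false.
Since LR > 1, the evidence supports S over ¬S.


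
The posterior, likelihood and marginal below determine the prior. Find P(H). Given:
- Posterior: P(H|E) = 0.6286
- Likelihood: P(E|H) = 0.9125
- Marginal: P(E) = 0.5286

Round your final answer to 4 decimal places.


From Bayes' theorem: P(H|E) = P(E|H) × P(H) / P(E)

Rearranging for P(H):
P(H) = P(H|E) × P(E) / P(E|H)
     = 0.6286 × 0.5286 / 0.9125
     = 0.33227796 / 0.9125
     = 0.3641


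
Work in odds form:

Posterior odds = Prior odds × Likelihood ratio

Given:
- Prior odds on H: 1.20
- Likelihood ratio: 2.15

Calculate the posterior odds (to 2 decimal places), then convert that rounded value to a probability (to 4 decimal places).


Step 1: Calculate posterior odds
Posterior odds = Prior odds × LR
               = 1.20 × 2.15
               = 2.58

Step 2: Convert to probability
P(H|E) = Posterior odds / (1 + Posterior odds)
       = 2.58 / (1 + 2.58)
       = 2.58 / 3.58
       = 0.7207

The evidence increased P(H) from 0.5455 to 0.7207.


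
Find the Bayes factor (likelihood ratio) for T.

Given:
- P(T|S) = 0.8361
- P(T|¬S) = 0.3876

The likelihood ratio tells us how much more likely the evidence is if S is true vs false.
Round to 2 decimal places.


Likelihood Ratio (LR) = P(T|S) / P(T|¬S)

LR = 0.8361 / 0.3876
   = 2.16

The evidence is 2.16 times more likely if S is true than if S is false.
Since LR > 1, the evidence supports S over ¬S.


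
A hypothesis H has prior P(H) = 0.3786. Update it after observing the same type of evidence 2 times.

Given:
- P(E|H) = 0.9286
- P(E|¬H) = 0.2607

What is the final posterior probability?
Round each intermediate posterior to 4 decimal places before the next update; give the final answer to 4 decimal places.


Sequential Bayesian updating:

Initial prior: P(H) = 0.3786

Update 1:
  P(E) = 0.9286 × 0.3786 + 0.2607 × 0.6214 = 0.35156796 + 0.16199898 = 0.51356694
  P(H|E) = 0.35156796 / 0.51356694 = 0.6846

Update 2:
  P(E) = 0.9286 × 0.6846 + 0.2607 × 0.3154 = 0.63571956 + 0.08222478 = 0.71794434
  P(H|E) = 0.63571956 / 0.71794434 = 0.8855

Final posterior: 0.8855


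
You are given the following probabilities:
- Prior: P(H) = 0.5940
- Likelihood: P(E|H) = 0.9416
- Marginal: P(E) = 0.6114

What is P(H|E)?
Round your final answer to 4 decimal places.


Using Bayes' theorem:

P(H|E) = P(E|H) × P(H) / P(E)
       = 0.9416 × 0.5940 / 0.6114
       = 0.55931040 / 0.6114
       = 0.9148

The evidence strengthens our belief in H.
Prior: 0.5940 → Posterior: 0.9148


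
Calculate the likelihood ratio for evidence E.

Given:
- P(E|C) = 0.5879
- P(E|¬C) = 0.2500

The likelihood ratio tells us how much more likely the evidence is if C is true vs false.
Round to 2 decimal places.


Likelihood Ratio (LR) = P(E|C) / P(E|¬C)

LR = 0.5879 / 0.2500
   = 2.35

The evidence is 2.35 times more likely if C is true than if C is false.
Since LR > 1, the evidence supports C over ¬C.


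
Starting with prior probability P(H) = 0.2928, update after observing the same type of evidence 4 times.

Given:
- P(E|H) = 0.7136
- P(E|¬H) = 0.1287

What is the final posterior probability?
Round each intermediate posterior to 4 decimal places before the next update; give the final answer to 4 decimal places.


Sequential Bayesian updating:

Initial prior: P(H) = 0.2928

Update 1:
  P(E) = 0.7136 × 0.2928 + 0.1287 × 0.7072 = 0.20894208 + 0.09101664 = 0.29995872
  P(H|E) = 0.20894208 / 0.29995872 = 0.6966

Update 2:
  P(E) = 0.7136 × 0.6966 + 0.1287 × 0.3034 = 0.49709376 + 0.03904758 = 0.53614134
  P(H|E) = 0.49709376 / 0.53614134 = 0.9272

Update 3:
  P(E) = 0.7136 × 0.9272 + 0.1287 × 0.0728 = 0.66164992 + 0.00936936 = 0.67101928
  P(H|E) = 0.66164992 / 0.67101928 = 0.9860

Update 4:
  P(E) = 0.7136 × 0.9860 + 0.1287 × 0.0140 = 0.70360960 + 0.00180180 = 0.70541140
  P(H|E) = 0.70360960 / 0.70541140 = 0.9974

Final posterior: 0.9974
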